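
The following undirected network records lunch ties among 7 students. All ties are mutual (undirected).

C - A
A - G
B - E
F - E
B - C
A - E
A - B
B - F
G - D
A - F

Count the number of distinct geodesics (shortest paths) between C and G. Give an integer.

The shortest distance is 2, and the only length-2 path is C–A–G. So there is exactly 1 shortest path.

1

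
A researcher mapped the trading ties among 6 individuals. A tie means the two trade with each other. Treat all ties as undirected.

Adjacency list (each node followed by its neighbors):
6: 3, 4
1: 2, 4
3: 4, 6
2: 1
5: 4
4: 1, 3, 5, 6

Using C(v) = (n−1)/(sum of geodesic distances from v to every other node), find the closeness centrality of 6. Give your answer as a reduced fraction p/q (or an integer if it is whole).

Distances from 6: 1:2, 2:3, 3:1, 4:1, 5:2. Sum = 9.
n = 6, so closeness = 5/9.

5/9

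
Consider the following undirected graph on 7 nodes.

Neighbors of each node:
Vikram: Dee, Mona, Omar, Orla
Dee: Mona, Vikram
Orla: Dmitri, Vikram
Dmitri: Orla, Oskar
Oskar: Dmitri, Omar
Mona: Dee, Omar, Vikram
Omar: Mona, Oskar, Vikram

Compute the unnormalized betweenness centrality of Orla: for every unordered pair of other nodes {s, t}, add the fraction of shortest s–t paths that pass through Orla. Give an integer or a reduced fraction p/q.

5/2

Pairs whose geodesics pass through Orla — Dmitri–Mona: 1/2; Dmitri–Vikram: 1; Dmitri–Dee: 1.
All other pairs contribute 0.
Summing the contributions gives betweenness(Orla) = 5/2.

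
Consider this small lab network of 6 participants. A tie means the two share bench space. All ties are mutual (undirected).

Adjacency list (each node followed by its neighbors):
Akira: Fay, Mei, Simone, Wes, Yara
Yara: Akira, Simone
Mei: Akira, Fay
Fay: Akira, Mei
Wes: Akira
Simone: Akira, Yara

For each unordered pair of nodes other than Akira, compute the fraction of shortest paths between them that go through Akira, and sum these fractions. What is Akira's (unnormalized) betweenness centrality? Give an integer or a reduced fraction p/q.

8

Pairs whose geodesics pass through Akira — Fay–Simone: 1; Fay–Yara: 1; Fay–Wes: 1; Simone–Mei: 1; Simone–Wes: 1; Yara–Mei: 1; Yara–Wes: 1; Mei–Wes: 1.
All other pairs contribute 0.
Summing the contributions gives betweenness(Akira) = 8.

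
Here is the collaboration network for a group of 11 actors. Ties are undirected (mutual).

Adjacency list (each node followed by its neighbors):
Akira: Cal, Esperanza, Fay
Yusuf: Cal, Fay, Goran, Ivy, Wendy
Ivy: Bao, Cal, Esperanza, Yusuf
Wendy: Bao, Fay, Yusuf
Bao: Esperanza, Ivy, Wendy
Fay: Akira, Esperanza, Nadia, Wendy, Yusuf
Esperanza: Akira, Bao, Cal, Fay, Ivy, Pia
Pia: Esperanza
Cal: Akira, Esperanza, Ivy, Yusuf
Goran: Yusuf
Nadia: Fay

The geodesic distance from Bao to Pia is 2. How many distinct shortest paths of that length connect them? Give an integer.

The shortest distance is 2, and the only length-2 path is Bao–Esperanza–Pia. So there is exactly 1 shortest path.

1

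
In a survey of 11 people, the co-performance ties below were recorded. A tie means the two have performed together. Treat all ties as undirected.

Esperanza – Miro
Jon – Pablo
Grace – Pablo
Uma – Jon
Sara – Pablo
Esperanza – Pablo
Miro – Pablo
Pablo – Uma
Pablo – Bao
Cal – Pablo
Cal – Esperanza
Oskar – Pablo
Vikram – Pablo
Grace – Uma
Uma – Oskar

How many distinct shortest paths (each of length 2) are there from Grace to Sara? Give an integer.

The shortest distance is 2, and the only length-2 path is Grace–Pablo–Sara. So there is exactly 1 shortest path.

1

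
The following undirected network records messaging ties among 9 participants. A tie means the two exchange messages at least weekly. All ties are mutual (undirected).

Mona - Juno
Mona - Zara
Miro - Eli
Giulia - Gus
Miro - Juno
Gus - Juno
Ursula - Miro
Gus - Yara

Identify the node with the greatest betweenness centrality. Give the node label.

Juno

Unnormalized betweenness of each node: Eli:0, Giulia:0, Gus:13, Juno:21, Miro:13, Mona:7, Ursula:0, Yara:0, Zara:0.
Juno has the largest value, 21, making it the main broker — the node through which the most shortest paths run.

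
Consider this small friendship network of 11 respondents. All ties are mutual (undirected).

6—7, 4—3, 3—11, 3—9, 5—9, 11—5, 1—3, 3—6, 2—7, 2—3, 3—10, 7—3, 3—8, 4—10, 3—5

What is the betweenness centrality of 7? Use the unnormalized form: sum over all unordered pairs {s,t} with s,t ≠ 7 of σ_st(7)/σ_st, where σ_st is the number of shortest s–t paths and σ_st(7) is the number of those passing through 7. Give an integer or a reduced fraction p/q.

1/2

Pairs whose geodesics pass through 7 — 6–2: 1/2.
All other pairs contribute 0.
Summing the contributions gives betweenness(7) = 1/2.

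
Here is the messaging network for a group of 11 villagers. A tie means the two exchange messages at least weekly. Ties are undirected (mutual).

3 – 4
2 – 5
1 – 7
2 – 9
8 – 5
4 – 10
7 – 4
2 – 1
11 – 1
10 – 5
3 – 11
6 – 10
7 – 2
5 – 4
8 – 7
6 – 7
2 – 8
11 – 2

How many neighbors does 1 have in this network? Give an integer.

1 is directly tied to 2, 7, and 11. That is 3 neighbors, so the degree of 1 is 3.

3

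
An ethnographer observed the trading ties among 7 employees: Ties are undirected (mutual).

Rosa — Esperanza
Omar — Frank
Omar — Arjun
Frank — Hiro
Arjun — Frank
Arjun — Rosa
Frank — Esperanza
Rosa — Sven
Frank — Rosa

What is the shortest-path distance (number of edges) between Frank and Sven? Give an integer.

2

One shortest route is Frank – Rosa – Sven, which uses 2 edges, and Frank and Sven are not directly tied, so nothing shorter exists. So d(Frank,Sven) = 2.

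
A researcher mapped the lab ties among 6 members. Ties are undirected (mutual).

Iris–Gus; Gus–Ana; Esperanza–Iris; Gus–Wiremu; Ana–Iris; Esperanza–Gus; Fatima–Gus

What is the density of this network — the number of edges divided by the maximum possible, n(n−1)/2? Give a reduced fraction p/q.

There are 7 edges and 6 nodes, so the maximum possible is C(6,2) = 15.
Density = 7/15.

7/15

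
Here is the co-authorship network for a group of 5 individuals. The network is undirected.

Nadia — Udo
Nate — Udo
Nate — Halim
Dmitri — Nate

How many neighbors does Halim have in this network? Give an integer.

Halim is directly tied to Nate. That is 1 neighbor, so the degree of Halim is 1.

1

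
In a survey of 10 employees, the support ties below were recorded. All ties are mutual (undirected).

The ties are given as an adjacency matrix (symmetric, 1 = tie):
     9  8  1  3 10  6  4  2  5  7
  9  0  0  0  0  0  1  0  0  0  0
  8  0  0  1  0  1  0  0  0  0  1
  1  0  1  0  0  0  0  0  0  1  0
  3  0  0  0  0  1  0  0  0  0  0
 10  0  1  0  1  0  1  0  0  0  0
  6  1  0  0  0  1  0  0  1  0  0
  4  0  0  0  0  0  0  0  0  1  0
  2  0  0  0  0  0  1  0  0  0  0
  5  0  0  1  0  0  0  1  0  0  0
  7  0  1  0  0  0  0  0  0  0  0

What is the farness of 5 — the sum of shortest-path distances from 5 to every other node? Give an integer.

Distances from 5: 1:1, 2:5, 3:4, 4:1, 6:4, 7:3, 8:2, 9:5, 10:3.
Sum = 1 + 5 + 4 + 1 + 4 + 3 + 2 + 5 + 3 = 28.

28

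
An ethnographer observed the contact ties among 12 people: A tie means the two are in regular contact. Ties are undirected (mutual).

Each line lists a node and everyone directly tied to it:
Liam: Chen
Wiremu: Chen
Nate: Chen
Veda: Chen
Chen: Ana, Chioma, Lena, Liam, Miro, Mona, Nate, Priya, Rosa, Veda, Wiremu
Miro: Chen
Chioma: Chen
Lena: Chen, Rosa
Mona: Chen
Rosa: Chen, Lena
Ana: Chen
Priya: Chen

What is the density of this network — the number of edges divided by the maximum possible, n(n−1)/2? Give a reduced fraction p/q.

2/11

There are 12 edges and 12 nodes, so the maximum possible is C(12,2) = 66.
Density = 12/66 = 2/11.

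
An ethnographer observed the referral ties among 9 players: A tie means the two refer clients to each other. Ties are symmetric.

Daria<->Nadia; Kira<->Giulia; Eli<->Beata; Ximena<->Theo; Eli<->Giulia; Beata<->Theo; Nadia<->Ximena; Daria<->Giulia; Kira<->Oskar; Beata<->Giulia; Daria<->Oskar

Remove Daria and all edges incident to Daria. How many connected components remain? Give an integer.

Daria's neighbors (Giulia, Nadia, and Oskar) remain reachable from one another through other ties, so the rest of the network stays in one piece.

1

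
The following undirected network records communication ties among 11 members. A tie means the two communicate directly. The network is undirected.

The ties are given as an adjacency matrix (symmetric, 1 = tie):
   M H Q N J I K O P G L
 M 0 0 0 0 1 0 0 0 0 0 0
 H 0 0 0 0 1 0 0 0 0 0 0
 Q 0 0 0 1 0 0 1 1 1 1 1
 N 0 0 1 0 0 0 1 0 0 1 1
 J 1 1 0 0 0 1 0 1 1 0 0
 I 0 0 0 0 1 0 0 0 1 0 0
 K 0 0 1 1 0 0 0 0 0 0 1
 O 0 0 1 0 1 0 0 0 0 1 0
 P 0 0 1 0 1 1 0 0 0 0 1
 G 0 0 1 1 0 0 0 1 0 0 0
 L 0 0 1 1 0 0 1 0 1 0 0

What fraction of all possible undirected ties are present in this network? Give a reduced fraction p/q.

There are 18 edges and 11 nodes, so the maximum possible is C(11,2) = 55.
Density = 18/55.

18/55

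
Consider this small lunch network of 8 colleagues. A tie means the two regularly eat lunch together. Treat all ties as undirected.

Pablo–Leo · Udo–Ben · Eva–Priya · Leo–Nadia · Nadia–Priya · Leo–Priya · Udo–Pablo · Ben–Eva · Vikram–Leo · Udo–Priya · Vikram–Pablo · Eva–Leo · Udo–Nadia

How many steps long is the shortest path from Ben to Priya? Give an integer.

One shortest route is Ben – Udo – Priya, which uses 2 edges, and Ben and Priya are not directly tied, so nothing shorter exists. So d(Ben,Priya) = 2.

2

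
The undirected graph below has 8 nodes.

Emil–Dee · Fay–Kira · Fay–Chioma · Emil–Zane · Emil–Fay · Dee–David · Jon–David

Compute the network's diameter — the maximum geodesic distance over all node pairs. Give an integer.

Eccentricity of each node (its greatest distance to any other): Chioma:5, David:4, Dee:3, Emil:3, Fay:4, Jon:5, Kira:5, Zane:4.
The maximum eccentricity is 5, realized for instance by the pair Kira–Jon via Kira – Fay – Emil – Dee – David – Jon. So the diameter is 5.

5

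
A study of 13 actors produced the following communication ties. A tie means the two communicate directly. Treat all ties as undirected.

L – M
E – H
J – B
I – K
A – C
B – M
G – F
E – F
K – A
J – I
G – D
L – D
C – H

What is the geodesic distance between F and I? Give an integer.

6

One shortest route is F – E – H – C – A – K – I, which uses 6 edges, and at distance 5 from F we only reach {B, K}, which does not include I. So d(F,I) = 6.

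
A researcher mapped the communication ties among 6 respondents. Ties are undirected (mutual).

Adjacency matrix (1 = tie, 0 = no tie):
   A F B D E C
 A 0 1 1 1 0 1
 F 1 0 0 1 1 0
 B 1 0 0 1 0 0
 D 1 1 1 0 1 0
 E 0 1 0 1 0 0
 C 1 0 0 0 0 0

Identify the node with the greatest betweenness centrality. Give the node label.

Unnormalized betweenness of each node: A:9/2, B:0, C:0, D:5/2, E:0, F:1.
A has the largest value, 9/2, making it the main broker — the node through which the most shortest paths run.

A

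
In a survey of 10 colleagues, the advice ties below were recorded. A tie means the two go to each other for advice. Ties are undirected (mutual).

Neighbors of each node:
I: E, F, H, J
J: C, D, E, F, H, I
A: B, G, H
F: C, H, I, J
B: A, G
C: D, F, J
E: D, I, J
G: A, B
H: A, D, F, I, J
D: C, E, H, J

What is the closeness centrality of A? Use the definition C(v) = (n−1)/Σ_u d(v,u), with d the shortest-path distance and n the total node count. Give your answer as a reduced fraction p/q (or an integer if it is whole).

Distances from A: B:1, C:3, D:2, E:3, F:2, G:1, H:1, I:2, J:2. Sum = 17.
n = 10, so closeness = 9/17.

9/17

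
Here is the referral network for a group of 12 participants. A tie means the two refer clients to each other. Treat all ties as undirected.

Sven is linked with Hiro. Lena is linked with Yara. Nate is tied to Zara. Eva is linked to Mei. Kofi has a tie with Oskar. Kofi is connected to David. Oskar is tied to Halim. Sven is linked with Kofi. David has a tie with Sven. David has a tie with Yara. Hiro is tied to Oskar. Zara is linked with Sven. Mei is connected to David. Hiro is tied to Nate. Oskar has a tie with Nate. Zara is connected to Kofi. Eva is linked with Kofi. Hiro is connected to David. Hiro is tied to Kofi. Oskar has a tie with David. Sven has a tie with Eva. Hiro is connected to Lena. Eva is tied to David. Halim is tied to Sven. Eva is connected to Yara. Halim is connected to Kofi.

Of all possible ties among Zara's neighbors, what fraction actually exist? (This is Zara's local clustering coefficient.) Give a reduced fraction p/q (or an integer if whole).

1/3

Zara's neighbors: Kofi, Nate, and Sven (k = 3).
Possible neighbor pairs: C(3,2) = 3. Edges among them: Kofi–Sven → e = 1.
Clustering(Zara) = 1/3.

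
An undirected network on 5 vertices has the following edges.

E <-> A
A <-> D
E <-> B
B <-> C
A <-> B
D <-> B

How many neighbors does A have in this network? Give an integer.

A is directly tied to B, D, and E. That is 3 neighbors, so the degree of A is 3.

3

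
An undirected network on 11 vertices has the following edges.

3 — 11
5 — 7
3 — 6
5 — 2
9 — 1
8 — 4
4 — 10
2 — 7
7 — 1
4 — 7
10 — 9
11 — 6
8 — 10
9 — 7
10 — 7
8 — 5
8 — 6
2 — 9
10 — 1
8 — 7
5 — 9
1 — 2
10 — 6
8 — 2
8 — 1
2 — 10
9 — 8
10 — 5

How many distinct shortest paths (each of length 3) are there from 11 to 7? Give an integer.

The shortest distance is 3. The length-3 paths are: 11–6–8–7; 11–6–10–7.
That gives 2 distinct shortest paths.

2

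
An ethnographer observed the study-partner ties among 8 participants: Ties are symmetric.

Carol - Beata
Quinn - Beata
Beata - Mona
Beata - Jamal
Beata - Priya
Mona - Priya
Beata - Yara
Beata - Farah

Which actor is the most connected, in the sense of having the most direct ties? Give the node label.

Degrees — Beata:7, Carol:1, Farah:1, Jamal:1, Mona:2, Priya:2, Quinn:1, Yara:1.
The maximum is 7, attained only by Beata.

Beata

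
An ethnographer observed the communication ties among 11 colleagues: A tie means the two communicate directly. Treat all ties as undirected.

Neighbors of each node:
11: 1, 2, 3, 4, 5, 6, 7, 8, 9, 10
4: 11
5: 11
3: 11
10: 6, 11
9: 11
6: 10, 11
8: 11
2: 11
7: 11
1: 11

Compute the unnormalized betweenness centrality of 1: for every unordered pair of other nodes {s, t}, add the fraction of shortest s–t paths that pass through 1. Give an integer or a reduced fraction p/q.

No shortest path between any pair of other nodes passes through 1.
Summing the contributions gives betweenness(1) = 0.

0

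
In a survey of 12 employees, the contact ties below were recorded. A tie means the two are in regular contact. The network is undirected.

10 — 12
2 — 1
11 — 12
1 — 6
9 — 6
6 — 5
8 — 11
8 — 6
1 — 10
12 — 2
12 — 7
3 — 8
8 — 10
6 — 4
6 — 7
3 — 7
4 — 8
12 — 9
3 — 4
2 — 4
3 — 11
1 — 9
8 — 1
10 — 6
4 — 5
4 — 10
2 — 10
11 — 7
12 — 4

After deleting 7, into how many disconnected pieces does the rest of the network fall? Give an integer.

7's neighbors (3, 6, 11, and 12) remain reachable from one another through other ties, so the rest of the network stays in one piece.

1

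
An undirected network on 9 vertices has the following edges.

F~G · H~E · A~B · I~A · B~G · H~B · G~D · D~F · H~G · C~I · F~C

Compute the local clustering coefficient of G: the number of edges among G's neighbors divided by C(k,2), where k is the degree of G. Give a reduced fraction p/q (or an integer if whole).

1/3

G's neighbors: B, D, F, and H (k = 4).
Possible neighbor pairs: C(4,2) = 6. Edges among them: B–H, D–F → e = 2.
Clustering(G) = 2/6 = 1/3.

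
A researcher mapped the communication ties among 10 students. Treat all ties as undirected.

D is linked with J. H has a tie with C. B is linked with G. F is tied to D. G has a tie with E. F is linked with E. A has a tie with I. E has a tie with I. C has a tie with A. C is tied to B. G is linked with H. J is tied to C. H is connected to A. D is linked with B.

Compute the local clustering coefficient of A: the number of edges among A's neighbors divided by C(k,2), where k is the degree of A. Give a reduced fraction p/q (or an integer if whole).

1/3

A's neighbors: C, H, and I (k = 3).
Possible neighbor pairs: C(3,2) = 3. Edges among them: C–H → e = 1.
Clustering(A) = 1/3.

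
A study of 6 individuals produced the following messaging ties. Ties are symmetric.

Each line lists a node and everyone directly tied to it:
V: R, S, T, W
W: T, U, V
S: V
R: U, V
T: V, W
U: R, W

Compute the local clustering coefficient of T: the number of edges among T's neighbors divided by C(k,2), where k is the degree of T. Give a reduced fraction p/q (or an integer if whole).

T's neighbors: V and W (k = 2).
Possible neighbor pairs: C(2,2) = 1. Edges among them: V–W → e = 1.
Clustering(T) = 1/1.

1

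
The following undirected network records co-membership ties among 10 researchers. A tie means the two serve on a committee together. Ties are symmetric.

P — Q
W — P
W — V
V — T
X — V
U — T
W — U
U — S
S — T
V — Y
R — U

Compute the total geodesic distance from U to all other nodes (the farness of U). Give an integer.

17

Distances from U: P:2, Q:3, R:1, S:1, T:1, V:2, W:1, X:3, Y:3.
Sum = 2 + 3 + 1 + 1 + 1 + 2 + 1 + 3 + 3 = 17.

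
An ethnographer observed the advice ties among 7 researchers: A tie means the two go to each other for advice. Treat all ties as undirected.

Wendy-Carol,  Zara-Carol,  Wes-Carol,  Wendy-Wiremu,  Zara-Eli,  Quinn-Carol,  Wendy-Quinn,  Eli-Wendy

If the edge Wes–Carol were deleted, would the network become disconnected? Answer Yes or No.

Without the Wes–Carol edge there is no alternate route between Wes and Carol, so the network disconnects. It is a bridge.

Yes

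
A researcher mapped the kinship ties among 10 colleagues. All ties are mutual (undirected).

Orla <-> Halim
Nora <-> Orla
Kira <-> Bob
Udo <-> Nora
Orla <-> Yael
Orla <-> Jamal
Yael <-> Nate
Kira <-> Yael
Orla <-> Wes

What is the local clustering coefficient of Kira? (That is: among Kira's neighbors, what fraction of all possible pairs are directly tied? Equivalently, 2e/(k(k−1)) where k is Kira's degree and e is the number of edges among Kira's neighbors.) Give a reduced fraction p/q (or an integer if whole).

Kira's neighbors: Bob and Yael (k = 2).
Possible neighbor pairs: C(2,2) = 1. Edges among them: none → e = 0.
Clustering(Kira) = 0/1.

0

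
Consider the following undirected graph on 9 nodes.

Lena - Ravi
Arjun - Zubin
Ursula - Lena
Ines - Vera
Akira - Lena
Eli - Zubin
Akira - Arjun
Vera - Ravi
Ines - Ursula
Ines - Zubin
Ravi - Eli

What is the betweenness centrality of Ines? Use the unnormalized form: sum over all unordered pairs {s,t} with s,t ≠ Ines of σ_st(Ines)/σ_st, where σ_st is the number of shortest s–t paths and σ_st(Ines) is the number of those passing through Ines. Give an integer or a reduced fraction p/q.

16/3

Pairs whose geodesics pass through Ines — Zubin–Vera: 1; Zubin–Ursula: 1; Zubin–Lena: 1/3; Eli–Ursula: 1/2; Vera–Ursula: 1; Vera–Arjun: 1; Ursula–Arjun: 1/2.
All other pairs contribute 0.
Summing the contributions gives betweenness(Ines) = 16/3.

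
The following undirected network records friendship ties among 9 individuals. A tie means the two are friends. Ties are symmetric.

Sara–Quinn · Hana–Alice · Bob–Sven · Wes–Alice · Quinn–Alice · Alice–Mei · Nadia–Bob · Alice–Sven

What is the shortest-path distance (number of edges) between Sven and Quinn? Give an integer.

One shortest route is Sven – Alice – Quinn, which uses 2 edges, and Sven and Quinn are not directly tied, so nothing shorter exists. So d(Sven,Quinn) = 2.

2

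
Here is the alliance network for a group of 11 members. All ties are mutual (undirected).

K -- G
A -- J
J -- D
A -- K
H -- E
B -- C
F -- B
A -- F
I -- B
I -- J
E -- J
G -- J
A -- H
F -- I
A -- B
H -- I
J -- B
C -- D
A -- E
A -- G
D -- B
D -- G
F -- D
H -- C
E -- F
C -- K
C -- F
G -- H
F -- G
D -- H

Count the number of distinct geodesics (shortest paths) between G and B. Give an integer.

4

The shortest distance is 2. The length-2 paths are: G–F–B; G–D–B; G–J–B; G–A–B.
That gives 4 distinct shortest paths.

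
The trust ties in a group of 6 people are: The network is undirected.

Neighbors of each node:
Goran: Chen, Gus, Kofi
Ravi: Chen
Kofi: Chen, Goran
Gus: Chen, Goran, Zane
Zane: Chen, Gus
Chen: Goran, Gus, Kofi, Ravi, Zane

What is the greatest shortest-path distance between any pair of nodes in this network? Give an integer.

Eccentricity of each node (its greatest distance to any other): Chen:1, Goran:2, Gus:2, Kofi:2, Ravi:2, Zane:2.
The maximum eccentricity is 2, realized for instance by the pair Kofi–Gus via Kofi – Chen – Gus. So the diameter is 2.

2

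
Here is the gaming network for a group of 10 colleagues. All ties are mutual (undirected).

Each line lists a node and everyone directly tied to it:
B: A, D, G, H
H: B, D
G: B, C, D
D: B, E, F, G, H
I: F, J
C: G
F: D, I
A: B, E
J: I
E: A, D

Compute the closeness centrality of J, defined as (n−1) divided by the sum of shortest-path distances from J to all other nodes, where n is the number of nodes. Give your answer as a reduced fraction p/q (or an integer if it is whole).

Distances from J: A:5, B:4, C:5, D:3, E:4, F:2, G:4, H:4, I:1. Sum = 32.
n = 10, so closeness = 9/32.

9/32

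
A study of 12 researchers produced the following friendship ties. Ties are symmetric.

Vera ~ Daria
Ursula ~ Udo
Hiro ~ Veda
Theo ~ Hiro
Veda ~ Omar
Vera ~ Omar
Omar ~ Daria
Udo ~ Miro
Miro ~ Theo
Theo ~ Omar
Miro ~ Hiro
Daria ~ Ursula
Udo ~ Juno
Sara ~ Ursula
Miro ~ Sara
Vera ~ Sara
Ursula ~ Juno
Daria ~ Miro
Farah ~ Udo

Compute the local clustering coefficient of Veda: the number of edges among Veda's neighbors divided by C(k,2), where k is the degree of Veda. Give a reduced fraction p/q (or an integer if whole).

Veda's neighbors: Hiro and Omar (k = 2).
Possible neighbor pairs: C(2,2) = 1. Edges among them: none → e = 0.
Clustering(Veda) = 0/1.

0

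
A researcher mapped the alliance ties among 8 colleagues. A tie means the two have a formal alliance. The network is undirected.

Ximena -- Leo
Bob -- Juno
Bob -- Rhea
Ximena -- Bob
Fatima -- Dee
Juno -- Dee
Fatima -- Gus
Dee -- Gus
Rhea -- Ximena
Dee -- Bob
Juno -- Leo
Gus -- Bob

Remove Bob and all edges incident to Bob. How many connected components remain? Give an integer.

1

Bob's neighbors (Dee, Gus, Juno, Rhea, and Ximena) remain reachable from one another through other ties, so the rest of the network stays in one piece.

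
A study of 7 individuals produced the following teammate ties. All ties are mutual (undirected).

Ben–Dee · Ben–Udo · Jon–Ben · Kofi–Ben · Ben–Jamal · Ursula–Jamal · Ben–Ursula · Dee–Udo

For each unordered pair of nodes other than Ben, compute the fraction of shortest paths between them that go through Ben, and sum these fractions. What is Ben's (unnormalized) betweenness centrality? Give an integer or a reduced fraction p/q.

Pairs whose geodesics pass through Ben — Dee–Ursula: 1; Dee–Jamal: 1; Dee–Jon: 1; Dee–Kofi: 1; Ursula–Jon: 1; Ursula–Udo: 1; Ursula–Kofi: 1; Jamal–Jon: 1; Jamal–Udo: 1; Jamal–Kofi: 1; Jon–Udo: 1; Jon–Kofi: 1; Udo–Kofi: 1.
All other pairs contribute 0.
Summing the contributions gives betweenness(Ben) = 13.

13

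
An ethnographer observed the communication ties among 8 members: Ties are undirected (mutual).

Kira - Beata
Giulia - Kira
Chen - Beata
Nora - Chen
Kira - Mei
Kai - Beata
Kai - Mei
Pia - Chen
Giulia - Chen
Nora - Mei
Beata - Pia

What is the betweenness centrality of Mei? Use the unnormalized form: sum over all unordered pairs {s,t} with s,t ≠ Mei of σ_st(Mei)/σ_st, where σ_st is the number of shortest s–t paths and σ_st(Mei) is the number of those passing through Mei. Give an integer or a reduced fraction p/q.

17/6

Pairs whose geodesics pass through Mei — Nora–Kira: 1; Nora–Kai: 1; Kira–Kai: 1/2; Giulia–Kai: 1/3.
All other pairs contribute 0.
Summing the contributions gives betweenness(Mei) = 17/6.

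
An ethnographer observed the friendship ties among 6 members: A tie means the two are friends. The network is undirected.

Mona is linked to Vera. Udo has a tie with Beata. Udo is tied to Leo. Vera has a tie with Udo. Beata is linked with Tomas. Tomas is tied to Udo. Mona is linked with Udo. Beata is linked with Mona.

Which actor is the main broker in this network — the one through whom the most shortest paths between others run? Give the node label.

Udo

Unnormalized betweenness of each node: Beata:1/2, Leo:0, Mona:1/2, Tomas:0, Udo:6, Vera:0.
Udo has the largest value, 6, making it the main broker — the node through which the most shortest paths run.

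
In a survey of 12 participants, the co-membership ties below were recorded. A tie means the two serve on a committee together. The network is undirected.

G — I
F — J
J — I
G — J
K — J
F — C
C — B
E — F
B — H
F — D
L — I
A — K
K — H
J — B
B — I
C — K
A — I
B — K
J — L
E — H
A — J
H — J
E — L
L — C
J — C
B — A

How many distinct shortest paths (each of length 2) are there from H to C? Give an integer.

The shortest distance is 2. The length-2 paths are: H–J–C; H–B–C; H–K–C.
That gives 3 distinct shortest paths.

3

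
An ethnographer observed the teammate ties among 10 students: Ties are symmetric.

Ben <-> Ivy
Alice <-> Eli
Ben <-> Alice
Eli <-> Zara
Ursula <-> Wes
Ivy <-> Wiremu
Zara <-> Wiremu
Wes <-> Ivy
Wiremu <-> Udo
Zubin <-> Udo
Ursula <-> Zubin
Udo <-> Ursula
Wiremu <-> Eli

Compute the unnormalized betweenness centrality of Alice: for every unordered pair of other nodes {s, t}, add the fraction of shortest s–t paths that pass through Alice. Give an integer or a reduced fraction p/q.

Pairs whose geodesics pass through Alice — Ben–Eli: 1; Ben–Zara: 1/2.
All other pairs contribute 0.
Summing the contributions gives betweenness(Alice) = 3/2.

3/2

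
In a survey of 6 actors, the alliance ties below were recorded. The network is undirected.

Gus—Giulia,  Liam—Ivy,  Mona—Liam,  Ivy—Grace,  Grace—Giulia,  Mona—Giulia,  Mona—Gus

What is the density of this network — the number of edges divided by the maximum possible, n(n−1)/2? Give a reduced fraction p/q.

There are 7 edges and 6 nodes, so the maximum possible is C(6,2) = 15.
Density = 7/15.

7/15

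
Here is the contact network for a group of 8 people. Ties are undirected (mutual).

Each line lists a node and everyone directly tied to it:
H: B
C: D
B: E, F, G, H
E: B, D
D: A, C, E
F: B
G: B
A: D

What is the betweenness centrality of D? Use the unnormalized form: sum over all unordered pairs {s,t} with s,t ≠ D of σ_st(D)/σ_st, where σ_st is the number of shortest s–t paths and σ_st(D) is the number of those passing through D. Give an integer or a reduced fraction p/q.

11

Pairs whose geodesics pass through D — E–C: 1; E–A: 1; G–C: 1; G–A: 1; C–A: 1; C–H: 1; C–B: 1; C–F: 1; A–H: 1; A–B: 1; A–F: 1.
All other pairs contribute 0.
Summing the contributions gives betweenness(D) = 11.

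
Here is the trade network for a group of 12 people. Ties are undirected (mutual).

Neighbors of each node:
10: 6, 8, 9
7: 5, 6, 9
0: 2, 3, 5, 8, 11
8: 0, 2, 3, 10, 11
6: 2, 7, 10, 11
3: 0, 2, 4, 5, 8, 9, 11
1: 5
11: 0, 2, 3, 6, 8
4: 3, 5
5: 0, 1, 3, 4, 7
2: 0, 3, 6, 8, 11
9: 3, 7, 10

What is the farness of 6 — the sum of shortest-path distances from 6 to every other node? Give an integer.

Distances from 6: 0:2, 1:3, 2:1, 3:2, 4:3, 5:2, 7:1, 8:2, 9:2, 10:1, 11:1.
Sum = 2 + 3 + 1 + 2 + 3 + 2 + 1 + 2 + 2 + 1 + 1 = 20.

20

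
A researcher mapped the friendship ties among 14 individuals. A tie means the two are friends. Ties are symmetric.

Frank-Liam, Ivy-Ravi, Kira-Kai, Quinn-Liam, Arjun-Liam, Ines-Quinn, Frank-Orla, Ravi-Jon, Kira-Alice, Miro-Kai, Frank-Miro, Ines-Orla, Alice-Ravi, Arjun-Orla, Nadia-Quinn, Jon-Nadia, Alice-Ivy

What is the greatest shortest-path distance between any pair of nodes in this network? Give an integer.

Eccentricity of each node (its greatest distance to any other): Alice:6, Arjun:6, Frank:5, Ines:5, Ivy:6, Jon:5, Kai:5, Kira:5, Liam:5, Miro:5, Nadia:5, Orla:6, Quinn:5, Ravi:5.
The maximum eccentricity is 6, realized for instance by the pair Alice–Arjun via Alice – Kira – Kai – Miro – Frank – Orla – Arjun. So the diameter is 6.

6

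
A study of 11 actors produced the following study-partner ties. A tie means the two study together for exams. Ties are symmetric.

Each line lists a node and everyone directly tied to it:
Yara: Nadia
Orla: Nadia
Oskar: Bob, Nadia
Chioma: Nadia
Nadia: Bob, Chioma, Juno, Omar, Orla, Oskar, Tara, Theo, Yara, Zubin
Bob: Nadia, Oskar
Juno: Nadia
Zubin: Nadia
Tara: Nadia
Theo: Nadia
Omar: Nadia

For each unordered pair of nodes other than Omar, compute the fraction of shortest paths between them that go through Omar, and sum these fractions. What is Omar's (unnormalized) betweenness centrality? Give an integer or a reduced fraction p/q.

No shortest path between any pair of other nodes passes through Omar.
Summing the contributions gives betweenness(Omar) = 0.

0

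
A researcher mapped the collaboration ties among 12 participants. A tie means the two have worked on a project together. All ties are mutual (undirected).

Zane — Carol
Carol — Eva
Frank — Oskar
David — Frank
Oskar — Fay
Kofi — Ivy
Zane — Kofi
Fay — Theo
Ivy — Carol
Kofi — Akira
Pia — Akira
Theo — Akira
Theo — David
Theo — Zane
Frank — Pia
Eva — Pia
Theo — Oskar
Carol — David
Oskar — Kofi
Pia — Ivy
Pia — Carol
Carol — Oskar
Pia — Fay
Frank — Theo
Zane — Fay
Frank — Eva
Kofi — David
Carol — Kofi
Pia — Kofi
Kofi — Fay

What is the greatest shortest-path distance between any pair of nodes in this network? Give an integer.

Eccentricity of each node (its greatest distance to any other): Akira:2, Carol:2, David:2, Eva:2, Fay:2, Frank:2, Ivy:3, Kofi:2, Oskar:2, Pia:2, Theo:3, Zane:2.
The maximum eccentricity is 3, realized for instance by the pair Ivy–Theo via Ivy – Kofi – Akira – Theo. So the diameter is 3.

3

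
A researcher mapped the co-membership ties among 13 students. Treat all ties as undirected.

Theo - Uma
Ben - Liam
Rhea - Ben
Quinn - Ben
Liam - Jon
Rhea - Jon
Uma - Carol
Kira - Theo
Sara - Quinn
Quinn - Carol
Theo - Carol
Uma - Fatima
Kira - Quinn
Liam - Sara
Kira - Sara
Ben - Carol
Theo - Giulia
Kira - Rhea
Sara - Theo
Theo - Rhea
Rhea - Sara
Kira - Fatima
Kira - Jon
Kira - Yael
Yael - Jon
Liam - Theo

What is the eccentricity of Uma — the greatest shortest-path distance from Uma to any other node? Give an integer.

3

Distances from Uma: Ben:2, Carol:1, Fatima:1, Giulia:2, Jon:3, Kira:2, Liam:2, Quinn:2, Rhea:2, Sara:2, Theo:1, Yael:3.
The largest is 3 (to Jon and Yael), so the eccentricity of Uma is 3.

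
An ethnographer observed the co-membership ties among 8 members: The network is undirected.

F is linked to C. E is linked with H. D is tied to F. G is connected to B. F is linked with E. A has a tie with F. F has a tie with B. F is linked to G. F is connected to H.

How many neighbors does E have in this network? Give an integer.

2

E is directly tied to F and H. That is 2 neighbors, so the degree of E is 2.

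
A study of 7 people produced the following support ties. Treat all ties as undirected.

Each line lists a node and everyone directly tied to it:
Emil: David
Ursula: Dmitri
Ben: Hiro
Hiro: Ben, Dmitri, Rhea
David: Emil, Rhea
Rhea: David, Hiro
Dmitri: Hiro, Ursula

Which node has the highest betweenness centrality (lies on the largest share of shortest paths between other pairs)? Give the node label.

Hiro

Unnormalized betweenness of each node: Ben:0, David:5, Dmitri:5, Emil:0, Hiro:11, Rhea:8, Ursula:0.
Hiro has the largest value, 11, making it the main broker — the node through which the most shortest paths run.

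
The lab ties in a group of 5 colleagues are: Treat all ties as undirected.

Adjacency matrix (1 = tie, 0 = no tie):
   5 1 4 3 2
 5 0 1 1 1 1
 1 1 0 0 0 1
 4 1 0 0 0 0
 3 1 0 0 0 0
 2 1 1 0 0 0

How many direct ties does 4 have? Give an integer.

4 is directly tied to 5. That is 1 neighbor, so the degree of 4 is 1.

1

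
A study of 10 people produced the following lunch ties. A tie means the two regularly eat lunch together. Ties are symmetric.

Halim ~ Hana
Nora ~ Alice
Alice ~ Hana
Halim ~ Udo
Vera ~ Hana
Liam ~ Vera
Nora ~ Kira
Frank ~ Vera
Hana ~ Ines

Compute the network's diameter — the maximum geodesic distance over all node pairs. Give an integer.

Eccentricity of each node (its greatest distance to any other): Alice:3, Frank:5, Halim:4, Hana:3, Ines:4, Kira:5, Liam:5, Nora:4, Udo:5, Vera:4.
The maximum eccentricity is 5, realized for instance by the pair Liam–Kira via Liam – Vera – Hana – Alice – Nora – Kira. So the diameter is 5.

5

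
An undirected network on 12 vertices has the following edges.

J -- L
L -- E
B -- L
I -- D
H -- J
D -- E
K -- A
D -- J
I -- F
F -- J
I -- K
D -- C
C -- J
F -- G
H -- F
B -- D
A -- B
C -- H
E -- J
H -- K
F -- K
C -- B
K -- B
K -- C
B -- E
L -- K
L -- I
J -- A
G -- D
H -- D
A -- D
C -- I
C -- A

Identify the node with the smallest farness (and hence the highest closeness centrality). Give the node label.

Farness (sum of distances to all others) for each node — A:17, B:16, C:15, D:14, E:18, F:17, G:21, H:17, I:17, J:15, K:15, L:18.
The smallest farness is 14, for D, so D has the highest closeness.

D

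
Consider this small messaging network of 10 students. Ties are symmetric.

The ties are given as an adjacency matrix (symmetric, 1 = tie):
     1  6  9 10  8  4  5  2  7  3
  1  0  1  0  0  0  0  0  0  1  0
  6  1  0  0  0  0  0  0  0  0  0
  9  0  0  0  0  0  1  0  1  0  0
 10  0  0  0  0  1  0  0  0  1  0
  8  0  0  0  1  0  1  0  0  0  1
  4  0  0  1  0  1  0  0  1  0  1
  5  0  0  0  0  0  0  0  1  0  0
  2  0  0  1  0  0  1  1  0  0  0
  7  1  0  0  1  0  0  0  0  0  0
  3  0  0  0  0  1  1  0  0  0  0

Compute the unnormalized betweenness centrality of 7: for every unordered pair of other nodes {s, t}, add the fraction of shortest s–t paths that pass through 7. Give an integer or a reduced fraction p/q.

Pairs whose geodesics pass through 7 — 1–9: 1; 1–10: 1; 1–8: 1; 1–4: 1; 1–5: 1; 1–2: 1; 1–3: 1; 6–9: 1; 6–10: 1; 6–8: 1; 6–4: 1; 6–5: 1; 6–2: 1; 6–3: 1.
All other pairs contribute 0.
Summing the contributions gives betweenness(7) = 14.

14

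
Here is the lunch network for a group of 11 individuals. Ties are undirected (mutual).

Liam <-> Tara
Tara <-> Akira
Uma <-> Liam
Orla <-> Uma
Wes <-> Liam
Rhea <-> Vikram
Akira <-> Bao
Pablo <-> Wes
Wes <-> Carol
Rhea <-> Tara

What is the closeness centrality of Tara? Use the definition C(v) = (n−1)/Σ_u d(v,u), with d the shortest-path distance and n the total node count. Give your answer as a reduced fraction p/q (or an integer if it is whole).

1/2

Distances from Tara: Akira:1, Bao:2, Carol:3, Liam:1, Orla:3, Pablo:3, Rhea:1, Uma:2, Vikram:2, Wes:2. Sum = 20.
n = 11, so closeness = 10/20 = 1/2.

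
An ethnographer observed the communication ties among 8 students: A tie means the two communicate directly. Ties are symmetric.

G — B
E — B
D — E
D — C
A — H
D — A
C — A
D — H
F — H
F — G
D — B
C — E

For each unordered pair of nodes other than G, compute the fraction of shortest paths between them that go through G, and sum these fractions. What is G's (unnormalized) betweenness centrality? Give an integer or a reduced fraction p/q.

3/2

Pairs whose geodesics pass through G — F–E: 1/2; F–B: 1.
All other pairs contribute 0.
Summing the contributions gives betweenness(G) = 3/2.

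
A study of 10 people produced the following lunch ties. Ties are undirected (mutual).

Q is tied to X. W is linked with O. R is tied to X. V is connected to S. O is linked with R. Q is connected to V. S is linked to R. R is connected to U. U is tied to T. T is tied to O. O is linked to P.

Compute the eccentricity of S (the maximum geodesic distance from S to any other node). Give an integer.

3

Distances from S: O:2, P:3, Q:2, R:1, T:3, U:2, V:1, W:3, X:2.
The largest is 3 (to W, T, and P), so the eccentricity of S is 3.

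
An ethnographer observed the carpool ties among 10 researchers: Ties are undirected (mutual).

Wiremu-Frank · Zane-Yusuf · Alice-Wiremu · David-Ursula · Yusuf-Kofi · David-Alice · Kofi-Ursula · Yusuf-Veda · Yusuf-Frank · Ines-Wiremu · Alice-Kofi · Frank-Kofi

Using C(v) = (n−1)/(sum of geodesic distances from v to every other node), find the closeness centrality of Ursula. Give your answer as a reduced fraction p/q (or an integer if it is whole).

3/7

Distances from Ursula: Alice:2, David:1, Frank:2, Ines:4, Kofi:1, Veda:3, Wiremu:3, Yusuf:2, Zane:3. Sum = 21.
n = 10, so closeness = 9/21 = 3/7.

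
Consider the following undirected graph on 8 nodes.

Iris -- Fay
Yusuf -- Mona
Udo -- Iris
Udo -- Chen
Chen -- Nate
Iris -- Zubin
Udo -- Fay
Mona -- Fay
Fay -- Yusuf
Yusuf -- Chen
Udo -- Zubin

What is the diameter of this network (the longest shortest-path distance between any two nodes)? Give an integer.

3

Eccentricity of each node (its greatest distance to any other): Chen:2, Fay:3, Iris:3, Mona:3, Nate:3, Udo:2, Yusuf:3, Zubin:3.
The maximum eccentricity is 3, realized for instance by the pair Fay–Nate via Fay – Yusuf – Chen – Nate. So the diameter is 3.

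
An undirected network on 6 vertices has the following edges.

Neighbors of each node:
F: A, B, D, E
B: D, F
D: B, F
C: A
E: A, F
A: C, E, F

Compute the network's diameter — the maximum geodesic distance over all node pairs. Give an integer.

3

Eccentricity of each node (its greatest distance to any other): A:2, B:3, C:3, D:3, E:2, F:2.
The maximum eccentricity is 3, realized for instance by the pair B–C via B – F – A – C. So the diameter is 3.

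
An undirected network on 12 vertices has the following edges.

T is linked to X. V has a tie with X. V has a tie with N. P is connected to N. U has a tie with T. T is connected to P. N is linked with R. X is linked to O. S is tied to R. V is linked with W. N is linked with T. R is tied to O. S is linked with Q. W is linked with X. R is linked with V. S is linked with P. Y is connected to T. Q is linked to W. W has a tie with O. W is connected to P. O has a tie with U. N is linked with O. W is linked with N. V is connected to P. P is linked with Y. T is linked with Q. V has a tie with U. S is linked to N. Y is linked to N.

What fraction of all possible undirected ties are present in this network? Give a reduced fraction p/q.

29/66

There are 29 edges and 12 nodes, so the maximum possible is C(12,2) = 66.
Density = 29/66.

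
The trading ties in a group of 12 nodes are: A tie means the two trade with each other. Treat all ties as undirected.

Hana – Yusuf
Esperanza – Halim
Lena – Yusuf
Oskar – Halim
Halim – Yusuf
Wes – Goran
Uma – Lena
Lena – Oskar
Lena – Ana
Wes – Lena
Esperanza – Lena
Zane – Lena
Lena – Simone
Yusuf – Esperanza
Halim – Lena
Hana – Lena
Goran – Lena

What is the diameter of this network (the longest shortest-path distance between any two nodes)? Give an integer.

Eccentricity of each node (its greatest distance to any other): Ana:2, Esperanza:2, Goran:2, Halim:2, Hana:2, Lena:1, Oskar:2, Simone:2, Uma:2, Wes:2, Yusuf:2, Zane:2.
The maximum eccentricity is 2, realized for instance by the pair Yusuf–Zane via Yusuf – Lena – Zane. So the diameter is 2.

2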